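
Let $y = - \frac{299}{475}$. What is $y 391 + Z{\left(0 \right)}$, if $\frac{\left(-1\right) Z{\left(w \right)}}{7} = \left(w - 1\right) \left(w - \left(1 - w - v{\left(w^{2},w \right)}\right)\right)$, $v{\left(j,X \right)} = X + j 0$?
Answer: $- \frac{120234}{475} \approx -253.12$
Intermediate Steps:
$y = - \frac{299}{475}$ ($y = \left(-299\right) \frac{1}{475} = - \frac{299}{475} \approx -0.62947$)
$v{\left(j,X \right)} = X$ ($v{\left(j,X \right)} = X + 0 = X$)
$Z{\left(w \right)} = - 7 \left(-1 + w\right) \left(-1 + 3 w\right)$ ($Z{\left(w \right)} = - 7 \left(w - 1\right) \left(w + \left(\left(w + w\right) - 1\right)\right) = - 7 \left(-1 + w\right) \left(w + \left(2 w - 1\right)\right) = - 7 \left(-1 + w\right) \left(w + \left(-1 + 2 w\right)\right) = - 7 \left(-1 + w\right) \left(-1 + 3 w\right)$)
$y 391 + Z{\left(0 \right)} = \left(- \frac{299}{475}\right) 391 - \left(7 + 21 \cdot 0^{2}\right) = - \frac{116909}{475} - 7 = - \frac{120234}{475}$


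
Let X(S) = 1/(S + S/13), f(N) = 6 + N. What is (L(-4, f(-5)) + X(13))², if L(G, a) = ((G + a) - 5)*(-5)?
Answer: 314721/196 ≈ 1605.7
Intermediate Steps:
X(S) = 13/(14*S) (X(S) = 1/(S + S*(1/13)) = 1/(S + S/13) = 1/(14*S/13) = 13/(14*S))
L(G, a) = 25 - 5*G - 5*a (L(G, a) = (-5 + G + a)*(-5) = 25 - 5*G - 5*a)
(L(-4, f(-5)) + X(13))² = ((25 - 5*(-4) - 5*(6 - 5)) + (13/14)/13)² = ((25 + 20 - 5*1) + (13/14)*(1/13))² = ((25 + 20 - 5) + 1/14)² = (40 + 1/14)² = (561/14)² = 314721/196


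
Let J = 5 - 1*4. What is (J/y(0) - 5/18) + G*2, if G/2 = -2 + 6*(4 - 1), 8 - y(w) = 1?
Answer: 8047/126 ≈ 63.865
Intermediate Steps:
y(w) = 7 (y(w) = 8 - 1*1 = 8 - 1 = 7)
G = 32 (G = 2*(-2 + 6*(4 - 1)) = 2*(-2 + 6*3) = 2*(-2 + 18) = 2*16 = 32)
J = 1 (J = 5 - 4 = 1)
(J/y(0) - 5/18) + G*2 = (1/7 - 5/18) + 32*2 = (1*(⅐) - 5*1/18) + 64 = (⅐ - 5/18) + 64 = -17/126 + 64 = 8047/126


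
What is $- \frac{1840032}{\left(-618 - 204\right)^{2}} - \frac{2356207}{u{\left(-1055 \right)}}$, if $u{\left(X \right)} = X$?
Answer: $\frac{44169726023}{19801295} \approx 2230.6$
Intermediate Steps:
$- \frac{1840032}{\left(-618 - 204\right)^{2}} - \frac{2356207}{u{\left(-1055 \right)}} = - \frac{1840032}{\left(-618 - 204\right)^{2}} - \frac{2356207}{-1055} = - \frac{1840032}{\left(-822\right)^{2}} - - \frac{2356207}{1055} = - \frac{1840032}{675684} + \frac{2356207}{1055} = \left(-1840032\right) \frac{1}{675684} + \frac{2356207}{1055} = - \frac{51112}{18769} + \frac{2356207}{1055} = \frac{44169726023}{19801295}$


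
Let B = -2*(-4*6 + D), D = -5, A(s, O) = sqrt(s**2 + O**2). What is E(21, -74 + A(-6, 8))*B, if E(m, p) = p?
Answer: -3712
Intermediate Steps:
A(s, O) = sqrt(O**2 + s**2)
B = 58 (B = -2*(-4*6 - 5) = -2*(-24 - 5) = -2*(-29) = 58)
E(21, -74 + A(-6, 8))*B = (-74 + sqrt(8**2 + (-6)**2))*58 = (-74 + sqrt(64 + 36))*58 = (-74 + sqrt(100))*58 = (-74 + 10)*58 = -64*58 = -3712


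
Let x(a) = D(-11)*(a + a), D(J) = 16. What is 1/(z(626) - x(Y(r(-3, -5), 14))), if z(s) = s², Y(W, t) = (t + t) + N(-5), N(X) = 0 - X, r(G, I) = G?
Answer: 1/390820 ≈ 2.5587e-6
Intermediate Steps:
N(X) = -X
Y(W, t) = 5 + 2*t (Y(W, t) = (t + t) - 1*(-5) = 2*t + 5 = 5 + 2*t)
x(a) = 32*a (x(a) = 16*(a + a) = 16*(2*a) = 32*a)
1/(z(626) - x(Y(r(-3, -5), 14))) = 1/(626² - 32*(5 + 2*14)) = 1/(391876 - 32*(5 + 28)) = 1/(391876 - 32*33) = 1/(391876 - 1*1056) = 1/(391876 - 1056) = 1/390820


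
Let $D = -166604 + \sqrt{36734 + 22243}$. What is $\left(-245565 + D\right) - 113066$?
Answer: $-525235 + 3 \sqrt{6553} \approx -5.2499 \cdot 10^{5}$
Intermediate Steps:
$D = -166604 + 3 \sqrt{6553}$ ($D = -166604 + \sqrt{58977} = -166604 + 3 \sqrt{6553} \approx -1.6636 \cdot 10^{5}$)
$\left(-245565 + D\right) - 113066 = \left(-245565 - \left(166604 - 3 \sqrt{6553}\right)\right) - 113066 = \left(-412169 + 3 \sqrt{6553}\right) - 113066 = -525235 + 3 \sqrt{6553}$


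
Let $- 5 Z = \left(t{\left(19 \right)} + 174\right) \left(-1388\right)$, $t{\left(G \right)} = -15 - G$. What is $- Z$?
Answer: $-38864$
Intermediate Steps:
$Z = 38864$ ($Z = - \frac{\left(\left(-15 - 19\right) + 174\right) \left(-1388\right)}{5} = - \frac{\left(-34 + 174\right) \left(-1388\right)}{5} = - \frac{140 \left(-1388\right)}{5} = \left(- \frac{1}{5}\right) \left(-194320\right) = 38864$)
$- Z = \left(-1\right) 38864 = -38864$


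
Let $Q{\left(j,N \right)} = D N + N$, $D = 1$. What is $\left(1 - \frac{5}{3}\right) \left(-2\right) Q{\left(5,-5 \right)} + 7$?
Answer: $- \frac{19}{3} \approx -6.3333$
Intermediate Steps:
$Q{\left(j,N \right)} = 2 N$ ($Q{\left(j,N \right)} = 1 N + N = N + N = 2 N$)
$\left(1 - \frac{5}{3}\right) \left(-2\right) Q{\left(5,-5 \right)} + 7 = \left(1 - \frac{5}{3}\right) \left(-2\right) 2 \left(-5\right) + 7 = \left(1 - \frac{5}{3}\right) \left(-2\right) \left(-10\right) + 7 = \left(- \frac{2}{3}\right) \left(-2\right) \left(-10\right) + 7 = \frac{4}{3} \left(-10\right) + 7 = - \frac{40}{3} + 7 = - \frac{19}{3}$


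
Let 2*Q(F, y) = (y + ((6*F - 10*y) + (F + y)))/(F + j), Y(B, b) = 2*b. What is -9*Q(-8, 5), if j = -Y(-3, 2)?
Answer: -36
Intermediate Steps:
j = -4 (j = -2*2 = -1*4 = -4)
Q(F, y) = (-8*y + 7*F)/(2*(-4 + F)) (Q(F, y) = ((y + ((6*F - 10*y) + (F + y)))/(F - 4))/2 = ((y + ((-10*y + 6*F) + (F + y)))/(-4 + F))/2 = ((y + (-9*y + 7*F))/(-4 + F))/2 = ((-8*y + 7*F)/(-4 + F))/2 = (-8*y + 7*F)/(2*(-4 + F)))
-9*Q(-8, 5) = -9*(-8*5 + 7*(-8))/(2*(-4 - 8)) = -9*(-40 - 56)/(2*(-12)) = -9*(-1)*(-96)/(2*12) = -9*4 = -36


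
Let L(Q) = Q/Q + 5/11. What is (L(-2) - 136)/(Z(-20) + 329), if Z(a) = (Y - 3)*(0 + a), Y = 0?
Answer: -1480/4279 ≈ -0.34588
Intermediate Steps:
L(Q) = 16/11 (L(Q) = 1 + 5*(1/11) = 1 + 5/11 = 16/11)
Z(a) = -3*a (Z(a) = (0 - 3)*(0 + a) = -3*a)
(L(-2) - 136)/(Z(-20) + 329) = (16/11 - 136)/(-3*(-20) + 329) = -1480/(11*(60 + 329)) = -1480/11/389 = -1480/11*1/389 = -1480/4279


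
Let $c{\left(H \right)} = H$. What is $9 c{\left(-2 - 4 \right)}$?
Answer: $-54$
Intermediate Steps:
$9 c{\left(-2 - 4 \right)} = 9 \left(-2 - 4\right) = 9 \left(-6\right) = -54$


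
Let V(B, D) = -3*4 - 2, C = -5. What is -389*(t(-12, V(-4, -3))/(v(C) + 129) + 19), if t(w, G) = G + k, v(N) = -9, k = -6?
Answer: -43957/6 ≈ -7326.2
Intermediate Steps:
V(B, D) = -14 (V(B, D) = -12 - 2 = -14)
t(w, G) = -6 + G (t(w, G) = G - 6 = -6 + G)
-389*(t(-12, V(-4, -3))/(v(C) + 129) + 19) = -389*((-6 - 14)/(-9 + 129) + 19) = -389*(-20/120 + 19) = -389*(-20*1/120 + 19) = -389*(-⅙ + 19) = -389*113/6 = -43957/6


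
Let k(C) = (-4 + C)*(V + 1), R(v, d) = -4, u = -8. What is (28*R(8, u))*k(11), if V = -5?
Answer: 3136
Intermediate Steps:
k(C) = 16 - 4*C (k(C) = (-4 + C)*(-5 + 1) = (-4 + C)*(-4) = 16 - 4*C)
(28*R(8, u))*k(11) = (28*(-4))*(16 - 4*11) = -112*(16 - 44) = -112*(-28) = 3136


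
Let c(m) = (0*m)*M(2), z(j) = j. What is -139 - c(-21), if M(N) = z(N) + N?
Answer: -139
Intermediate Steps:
M(N) = 2*N (M(N) = N + N = 2*N)
c(m) = 0 (c(m) = (0*m)*(2*2) = 0*4 = 0)
-139 - c(-21) = -139 - 1*0 = -139 + 0 = -139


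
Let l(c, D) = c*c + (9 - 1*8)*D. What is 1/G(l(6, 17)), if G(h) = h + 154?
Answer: 1/207 ≈ 0.0048309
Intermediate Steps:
l(c, D) = D + c² (l(c, D) = c² + (9 - 8)*D = c² + 1*D = c² + D = D + c²)
G(h) = 154 + h
1/G(l(6, 17)) = 1/(154 + (17 + 6²)) = 1/(154 + (17 + 36)) = 1/(154 + 53) = 1/207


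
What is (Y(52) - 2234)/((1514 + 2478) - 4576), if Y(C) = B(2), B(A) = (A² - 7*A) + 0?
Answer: 561/146 ≈ 3.8425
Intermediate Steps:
B(A) = A² - 7*A
Y(C) = -10 (Y(C) = 2*(-7 + 2) = 2*(-5) = -10)
(Y(52) - 2234)/((1514 + 2478) - 4576) = (-10 - 2234)/((1514 + 2478) - 4576) = -2244/(3992 - 4576) = -2244/(-584) = -2244*(-1/584) = 561/146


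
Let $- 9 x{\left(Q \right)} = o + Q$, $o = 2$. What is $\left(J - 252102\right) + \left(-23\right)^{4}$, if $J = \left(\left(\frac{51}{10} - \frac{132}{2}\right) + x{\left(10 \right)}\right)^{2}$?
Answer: $\frac{28450789}{900} \approx 31612.0$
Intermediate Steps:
$x{\left(Q \right)} = - \frac{2}{9} - \frac{Q}{9}$ ($x{\left(Q \right)} = - \frac{2 + Q}{9} = - \frac{2}{9} - \frac{Q}{9}$)
$J = \frac{3485689}{900}$ ($J = \left(\left(\frac{51}{10} - \frac{132}{2}\right) - \frac{4}{3}\right)^{2} = \left(\left(51 \cdot \frac{1}{10} - 66\right) - \frac{4}{3}\right)^{2} = \left(\left(\frac{51}{10} - 66\right) - \frac{4}{3}\right)^{2} = \left(- \frac{609}{10} - \frac{4}{3}\right)^{2} = \left(- \frac{1867}{30}\right)^{2} = \frac{3485689}{900} \approx 3873.0$)
$\left(J - 252102\right) + \left(-23\right)^{4} = \left(\frac{3485689}{900} - 252102\right) + \left(-23\right)^{4} = - \frac{223406111}{900} + 279841 = \frac{28450789}{900}$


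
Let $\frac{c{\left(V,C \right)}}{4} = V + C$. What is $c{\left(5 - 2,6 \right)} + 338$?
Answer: $374$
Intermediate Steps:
$c{\left(V,C \right)} = 4 C + 4 V$ ($c{\left(V,C \right)} = 4 \left(V + C\right) = 4 \left(C + V\right) = 4 C + 4 V$)
$c{\left(5 - 2,6 \right)} + 338 = \left(4 \cdot 6 + 4 \left(5 - 2\right)\right) + 338 = \left(24 + 4 \cdot 3\right) + 338 = \left(24 + 12\right) + 338 = 36 + 338 = 374$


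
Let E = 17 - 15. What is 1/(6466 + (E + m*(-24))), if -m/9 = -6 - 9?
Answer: 1/3228 ≈ 0.00030979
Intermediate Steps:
m = 135 (m = -9*(-6 - 9) = -9*(-15) = 135)
E = 2
1/(6466 + (E + m*(-24))) = 1/(6466 + (2 + 135*(-24))) = 1/(6466 + (2 - 3240)) = 1/(6466 - 3238) = 1/3228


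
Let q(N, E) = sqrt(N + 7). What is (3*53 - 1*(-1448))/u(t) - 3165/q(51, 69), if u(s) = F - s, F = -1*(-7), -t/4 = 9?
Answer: 1607/43 - 3165*sqrt(58)/58 ≈ -378.21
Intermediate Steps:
t = -36 (t = -4*9 = -36)
q(N, E) = sqrt(7 + N)
F = 7
u(s) = 7 - s
(3*53 - 1*(-1448))/u(t) - 3165/q(51, 69) = (3*53 - 1*(-1448))/(7 - 1*(-36)) - 3165/sqrt(7 + 51) = (159 + 1448)/(7 + 36) - 3165*sqrt(58)/58 = 1607/43 - 3165*sqrt(58)/58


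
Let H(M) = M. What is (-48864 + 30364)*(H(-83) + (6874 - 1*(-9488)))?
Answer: -301161500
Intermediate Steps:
(-48864 + 30364)*(H(-83) + (6874 - 1*(-9488))) = (-48864 + 30364)*(-83 + (6874 - 1*(-9488))) = -18500*(-83 + (6874 + 9488)) = -18500*(-83 + 16362) = -18500*16279 = -301161500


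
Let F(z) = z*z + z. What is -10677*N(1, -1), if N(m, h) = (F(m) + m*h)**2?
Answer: -10677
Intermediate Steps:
F(z) = z + z**2 (F(z) = z**2 + z = z + z**2)
N(m, h) = (h*m + m*(1 + m))**2 (N(m, h) = (m*(1 + m) + m*h)**2 = (m*(1 + m) + h*m)**2 = (h*m + m*(1 + m))**2)
-10677*N(1, -1) = -10677*1**2*(1 - 1 + 1)**2 = -10677*1**2 = -10677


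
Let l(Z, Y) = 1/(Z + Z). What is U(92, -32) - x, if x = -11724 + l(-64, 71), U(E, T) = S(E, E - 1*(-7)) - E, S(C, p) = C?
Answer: 1500673/128 ≈ 11724.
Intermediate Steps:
l(Z, Y) = 1/(2*Z)
U(E, T) = 0 (U(E, T) = E - E = 0)
x = -1500673/128 (x = -11724 + (½)/(-64) = -11724 + (½)*(-1/64) = -11724 - 1/128 = -1500673/128 ≈ -11724.)
U(92, -32) - x = 0 - 1*(-1500673/128) = 0 + 1500673/128 = 1500673/128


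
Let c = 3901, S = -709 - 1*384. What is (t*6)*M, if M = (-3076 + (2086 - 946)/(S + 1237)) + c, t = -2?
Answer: -9995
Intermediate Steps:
S = -1093 (S = -709 - 384 = -1093)
M = 9995/12 (M = (-3076 + (2086 - 946)/(-1093 + 1237)) + 3901 = (-3076 + 1140/144) + 3901 = (-3076 + 1140*(1/144)) + 3901 = (-3076 + 95/12) + 3901 = -36817/12 + 3901 = 9995/12 ≈ 832.92)
(t*6)*M = -2*6*(9995/12) = -12*9995/12 = -9995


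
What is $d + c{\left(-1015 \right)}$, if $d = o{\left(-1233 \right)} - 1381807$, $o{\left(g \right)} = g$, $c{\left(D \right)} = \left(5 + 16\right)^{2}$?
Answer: $-1382599$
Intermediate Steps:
$c{\left(D \right)} = 441$ ($c{\left(D \right)} = 21^{2} = 441$)
$d = -1383040$ ($d = -1233 - 1381807 = -1383040$)
$d + c{\left(-1015 \right)} = -1383040 + 441 = -1382599$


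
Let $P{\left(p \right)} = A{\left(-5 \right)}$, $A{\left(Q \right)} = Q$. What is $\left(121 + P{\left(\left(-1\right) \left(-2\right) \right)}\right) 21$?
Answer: $2436$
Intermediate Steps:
$P{\left(p \right)} = -5$
$\left(121 + P{\left(\left(-1\right) \left(-2\right) \right)}\right) 21 = \left(121 - 5\right) 21 = 116 \cdot 21 = 2436$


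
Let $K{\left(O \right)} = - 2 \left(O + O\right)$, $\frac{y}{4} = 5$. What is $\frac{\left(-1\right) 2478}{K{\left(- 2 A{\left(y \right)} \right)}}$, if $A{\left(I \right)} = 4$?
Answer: $- \frac{1239}{16} \approx -77.438$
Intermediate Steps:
$y = 20$ ($y = 4 \cdot 5 = 20$)
$K{\left(O \right)} = - 4 O$ ($K{\left(O \right)} = - 2 \cdot 2 O = - 4 O$)
$\frac{\left(-1\right) 2478}{K{\left(- 2 A{\left(y \right)} \right)}} = \frac{\left(-1\right) 2478}{\left(-4\right) \left(\left(-2\right) 4\right)} = - \frac{2478}{\left(-4\right) \left(-8\right)} = - \frac{2478}{32} = \left(-2478\right) \frac{1}{32} = - \frac{1239}{16}$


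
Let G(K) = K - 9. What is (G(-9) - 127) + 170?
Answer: 25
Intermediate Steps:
G(K) = -9 + K
(G(-9) - 127) + 170 = ((-9 - 9) - 127) + 170 = (-18 - 127) + 170 = -145 + 170 = 25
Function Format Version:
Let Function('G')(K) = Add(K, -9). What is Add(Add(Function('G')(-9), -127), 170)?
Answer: 25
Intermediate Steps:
Function('G')(K) = Add(-9, K)
Add(Add(Function('G')(-9), -127), 170) = Add(Add(Add(-9, -9), -127), 170) = Add(Add(-18, -127), 170) = Add(-145, 170) = 25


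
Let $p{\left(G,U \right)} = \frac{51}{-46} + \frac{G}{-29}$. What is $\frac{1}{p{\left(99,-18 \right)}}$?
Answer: $- \frac{1334}{6033} \approx -0.22112$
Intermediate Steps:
$p{\left(G,U \right)} = - \frac{51}{46} - \frac{G}{29}$ ($p{\left(G,U \right)} = 51 \left(- \frac{1}{46}\right) + G \left(- \frac{1}{29}\right) = - \frac{51}{46} - \frac{G}{29}$)
$\frac{1}{p{\left(99,-18 \right)}} = \frac{1}{- \frac{51}{46} - \frac{99}{29}} = \frac{1}{- \frac{6033}{1334}} = - \frac{1334}{6033}$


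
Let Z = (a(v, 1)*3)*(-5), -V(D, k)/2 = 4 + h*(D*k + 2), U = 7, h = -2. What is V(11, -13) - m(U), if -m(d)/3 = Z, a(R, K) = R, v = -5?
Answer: -347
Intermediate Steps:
V(D, k) = 4*D*k (V(D, k) = -2*(4 - 2*(D*k + 2)) = -2*(4 - 2*(2 + D*k)) = -2*(4 + (-4 - 2*D*k)) = -(-4)*D*k = 4*D*k)
Z = 75 (Z = -5*3*(-5) = -15*(-5) = 75)
m(d) = -225 (m(d) = -3*75 = -225)
V(11, -13) - m(U) = 4*11*(-13) - 1*(-225) = -572 + 225 = -347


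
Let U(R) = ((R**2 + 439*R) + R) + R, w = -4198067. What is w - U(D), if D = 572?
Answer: -4777503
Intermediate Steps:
U(R) = R**2 + 441*R (U(R) = (R**2 + 440*R) + R = R**2 + 441*R)
w - U(D) = -4198067 - 572*(441 + 572) = -4198067 - 572*1013 = -4198067 - 1*579436 = -4198067 - 579436 = -4777503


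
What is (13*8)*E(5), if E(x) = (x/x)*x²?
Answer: 2600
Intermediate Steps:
E(x) = x² (E(x) = 1*x² = x²)
(13*8)*E(5) = (13*8)*5² = 104*25 = 2600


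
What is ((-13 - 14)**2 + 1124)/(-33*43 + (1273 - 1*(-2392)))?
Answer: 1853/2246 ≈ 0.82502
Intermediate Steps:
((-13 - 14)**2 + 1124)/(-33*43 + (1273 - 1*(-2392))) = ((-27)**2 + 1124)/(-1419 + (1273 + 2392)) = (729 + 1124)/(-1419 + 3665) = 1853/2246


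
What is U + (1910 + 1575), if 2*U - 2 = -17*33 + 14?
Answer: 6425/2 ≈ 3212.5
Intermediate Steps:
U = -545/2 (U = 1 + (-17*33 + 14)/2 = 1 + (-561 + 14)/2 = 1 + (½)*(-547) = 1 - 547/2 = -545/2 ≈ -272.50)
U + (1910 + 1575) = -545/2 + (1910 + 1575) = -545/2 + 3485 = 6425/2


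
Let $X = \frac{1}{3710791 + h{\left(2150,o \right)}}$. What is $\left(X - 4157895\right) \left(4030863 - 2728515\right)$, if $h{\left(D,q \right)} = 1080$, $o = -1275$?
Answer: $- \frac{20099878855065585312}{3711871} \approx -5.415 \cdot 10^{12}$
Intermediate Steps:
$X = \frac{1}{3711871}$ ($X = \frac{1}{3710791 + 1080} = \frac{1}{3711871} \approx 2.6941 \cdot 10^{-7}$)
$\left(X - 4157895\right) \left(4030863 - 2728515\right) = \left(\frac{1}{3711871} - 4157895\right) \left(4030863 - 2728515\right) = \left(- \frac{15433569871544}{3711871}\right) 1302348 = - \frac{20099878855065585312}{3711871}$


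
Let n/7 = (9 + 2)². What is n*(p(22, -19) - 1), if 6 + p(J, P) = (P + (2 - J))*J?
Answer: -732655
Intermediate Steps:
p(J, P) = -6 + J*(2 + P - J) (p(J, P) = -6 + (P + (2 - J))*J = -6 + (2 + P - J)*J = -6 + J*(2 + P - J))
n = 847 (n = 7*(9 + 2)² = 7*11² = 7*121 = 847)
n*(p(22, -19) - 1) = 847*((-6 - 1*22² + 2*22 + 22*(-19)) - 1) = 847*((-6 - 1*484 + 44 - 418) - 1) = 847*((-6 - 484 + 44 - 418) - 1) = 847*(-864 - 1) = 847*(-865) = -732655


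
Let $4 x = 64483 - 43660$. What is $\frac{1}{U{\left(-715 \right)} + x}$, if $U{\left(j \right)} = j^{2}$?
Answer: $\frac{4}{2065723} \approx 1.9364 \cdot 10^{-6}$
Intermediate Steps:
$x = \frac{20823}{4}$ ($x = \frac{64483 - 43660}{4} = \frac{1}{4} \cdot 20823 = \frac{20823}{4} \approx 5205.8$)
$\frac{1}{U{\left(-715 \right)} + x} = \frac{1}{\left(-715\right)^{2} + \frac{20823}{4}} = \frac{1}{511225 + \frac{20823}{4}} = \frac{1}{\frac{2065723}{4}} = \frac{4}{2065723}$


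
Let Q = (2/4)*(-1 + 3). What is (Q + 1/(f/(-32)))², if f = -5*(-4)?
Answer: 9/25 ≈ 0.36000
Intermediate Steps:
Q = 1 (Q = (2*(¼))*2 = (½)*2 = 1)
f = 20
(Q + 1/(f/(-32)))² = (1 + 1/(20/(-32)))² = (1 + 1/(20*(-1/32)))² = (1 + 1/(-5/8))² = (1 - 8/5)² = (-⅗)² = 9/25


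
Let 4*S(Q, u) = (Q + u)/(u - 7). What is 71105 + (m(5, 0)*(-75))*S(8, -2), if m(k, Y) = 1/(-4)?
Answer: 568815/8 ≈ 71102.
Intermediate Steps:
S(Q, u) = (Q + u)/(4*(-7 + u)) (S(Q, u) = ((Q + u)/(u - 7))/4 = ((Q + u)/(-7 + u))/4 = (Q + u)/(4*(-7 + u)))
m(k, Y) = -¼
71105 + (m(5, 0)*(-75))*S(8, -2) = 71105 + (-¼*(-75))*((8 - 2)/(4*(-7 - 2))) = 71105 + 75*((¼)*6/(-9))/4 = 71105 + 75*((¼)*(-⅑)*6)/4 = 71105 + (75/4)*(-⅙) = 71105 - 25/8 = 568815/8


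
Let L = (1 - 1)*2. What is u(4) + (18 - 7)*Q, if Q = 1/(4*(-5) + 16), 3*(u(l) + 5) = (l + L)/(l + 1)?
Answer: -449/60 ≈ -7.4833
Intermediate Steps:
L = 0 (L = 0*2 = 0)
u(l) = -5 + l/(3*(1 + l)) (u(l) = -5 + ((l + 0)/(l + 1))/3 = -5 + (l/(1 + l))/3 = -5 + l/(3*(1 + l)))
Q = -¼ (Q = 1/(-20 + 16) = 1/(-4) = -¼ ≈ -0.25000)
u(4) + (18 - 7)*Q = (-15 - 14*4)/(3*(1 + 4)) + (18 - 7)*(-¼) = (⅓)*(-15 - 56)/5 + 11*(-¼) = (⅓)*(⅕)*(-71) - 11/4 = -71/15 - 11/4 = -449/60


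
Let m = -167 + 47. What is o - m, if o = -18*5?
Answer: 30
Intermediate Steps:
o = -90
m = -120
o - m = -90 - 1*(-120) = -90 + 120 = 30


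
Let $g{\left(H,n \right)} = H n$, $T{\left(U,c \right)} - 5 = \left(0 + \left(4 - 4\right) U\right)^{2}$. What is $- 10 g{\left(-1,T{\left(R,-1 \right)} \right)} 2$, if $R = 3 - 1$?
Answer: $100$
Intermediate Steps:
$R = 2$
$T{\left(U,c \right)} = 5$ ($T{\left(U,c \right)} = 5 + \left(0 + \left(4 - 4\right) U\right)^{2} = 5 + \left(0 + 0 U\right)^{2} = 5 + \left(0 + 0\right)^{2} = 5 + 0^{2} = 5 + 0 = 5$)
$- 10 g{\left(-1,T{\left(R,-1 \right)} \right)} 2 = - 10 \left(\left(-1\right) 5\right) 2 = \left(-10\right) \left(-5\right) 2 = 50 \cdot 2 = 100$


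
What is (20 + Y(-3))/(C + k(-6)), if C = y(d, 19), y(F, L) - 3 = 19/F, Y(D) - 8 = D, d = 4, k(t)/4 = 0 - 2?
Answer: -100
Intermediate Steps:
k(t) = -8 (k(t) = 4*(0 - 2) = 4*(-2) = -8)
Y(D) = 8 + D
y(F, L) = 3 + 19/F
C = 31/4 (C = 3 + 19/4 = 31/4 ≈ 7.7500)
(20 + Y(-3))/(C + k(-6)) = (20 + (8 - 3))/(31/4 - 8) = (20 + 5)/(-1/4) = 25*(-4) = -100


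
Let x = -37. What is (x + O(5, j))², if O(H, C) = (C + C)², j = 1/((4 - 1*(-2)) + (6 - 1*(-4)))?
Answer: 5602689/4096 ≈ 1367.8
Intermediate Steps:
j = 1/16 (j = 1/((4 + 2) + (6 + 4)) = 1/(6 + 10) = 1/16 ≈ 0.062500)
O(H, C) = 4*C² (O(H, C) = (2*C)² = 4*C²)
(x + O(5, j))² = (-37 + 4*(1/16)²)² = (-37 + 4*(1/256))² = (-37 + 1/64)² = (-2367/64)² = 5602689/4096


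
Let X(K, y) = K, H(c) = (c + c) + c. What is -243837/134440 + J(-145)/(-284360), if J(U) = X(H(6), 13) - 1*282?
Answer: -1732549929/955733960 ≈ -1.8128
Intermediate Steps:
H(c) = 3*c (H(c) = 2*c + c = 3*c)
J(U) = -264 (J(U) = 3*6 - 1*282 = 18 - 282 = -264)
-243837/134440 + J(-145)/(-284360) = -243837/134440 - 264/(-284360) = -243837*1/134440 - 264*(-1/284360) = -243837/134440 + 33/35545 = -1732549929/955733960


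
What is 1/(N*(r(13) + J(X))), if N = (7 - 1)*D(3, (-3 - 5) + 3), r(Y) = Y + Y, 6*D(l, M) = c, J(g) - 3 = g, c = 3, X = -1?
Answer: 1/84 ≈ 0.011905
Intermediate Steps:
J(g) = 3 + g
D(l, M) = ½ (D(l, M) = (⅙)*3 = ½)
r(Y) = 2*Y
N = 3 (N = (7 - 1)*(½) = 6*(½) = 3)
1/(N*(r(13) + J(X))) = 1/(3*(2*13 + (3 - 1))) = 1/(3*(26 + 2)) = 1/(3*28) = 1/84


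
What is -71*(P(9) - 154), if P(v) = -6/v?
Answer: 32944/3 ≈ 10981.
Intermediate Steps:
-71*(P(9) - 154) = -71*(-6/9 - 154) = -71*(-6*1/9 - 154) = -71*(-2/3 - 154) = -71*(-464/3) = 32944/3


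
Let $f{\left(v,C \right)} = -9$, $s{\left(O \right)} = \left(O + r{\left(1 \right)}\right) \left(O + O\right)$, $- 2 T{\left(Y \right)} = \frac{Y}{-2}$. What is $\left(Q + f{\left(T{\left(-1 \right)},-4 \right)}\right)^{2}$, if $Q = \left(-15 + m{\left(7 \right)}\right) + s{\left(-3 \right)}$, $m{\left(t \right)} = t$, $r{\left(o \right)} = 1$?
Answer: $25$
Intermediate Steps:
$T{\left(Y \right)} = \frac{Y}{4}$ ($T{\left(Y \right)} = - \frac{Y \frac{1}{-2}}{2} = - \frac{Y \left(- \frac{1}{2}\right)}{2} = - \frac{\left(- \frac{1}{2}\right) Y}{2} = \frac{Y}{4}$)
$s{\left(O \right)} = 2 O \left(1 + O\right)$ ($s{\left(O \right)} = \left(O + 1\right) \left(O + O\right) = \left(1 + O\right) 2 O = 2 O \left(1 + O\right)$)
$Q = 4$ ($Q = \left(-15 + 7\right) + 2 \left(-3\right) \left(1 - 3\right) = -8 + 2 \left(-3\right) \left(-2\right) = -8 + 12 = 4$)
$\left(Q + f{\left(T{\left(-1 \right)},-4 \right)}\right)^{2} = \left(4 - 9\right)^{2} = \left(-5\right)^{2} = 25$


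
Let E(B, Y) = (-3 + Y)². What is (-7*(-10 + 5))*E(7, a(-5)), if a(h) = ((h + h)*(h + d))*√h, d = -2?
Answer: -857185 - 14700*I*√5 ≈ -8.5719e+5 - 32870.0*I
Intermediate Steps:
a(h) = 2*h^(3/2)*(-2 + h) (a(h) = ((h + h)*(h - 2))*√h = ((2*h)*(-2 + h))*√h = (2*h*(-2 + h))*√h = 2*h^(3/2)*(-2 + h))
(-7*(-10 + 5))*E(7, a(-5)) = (-7*(-10 + 5))*(-3 + 2*(-5)^(3/2)*(-2 - 5))² = (-7*(-5))*(-3 + 2*(-5*I*√5)*(-7))² = 35*(-3 + 70*I*√5)²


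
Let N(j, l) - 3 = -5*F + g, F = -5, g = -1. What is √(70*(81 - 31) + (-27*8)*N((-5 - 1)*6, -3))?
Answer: 2*I*√583 ≈ 48.291*I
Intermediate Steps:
N(j, l) = 27 (N(j, l) = 3 + (-5*(-5) - 1) = 3 + (25 - 1) = 3 + 24 = 27)
√(70*(81 - 31) + (-27*8)*N((-5 - 1)*6, -3)) = √(70*(81 - 31) - 27*8*27) = √(70*50 - 216*27) = √(3500 - 5832) = √(-2332) = 2*I*√583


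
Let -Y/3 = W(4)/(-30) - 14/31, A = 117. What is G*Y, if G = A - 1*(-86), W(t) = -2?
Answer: 36337/155 ≈ 234.43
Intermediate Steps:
G = 203 (G = 117 - 1*(-86) = 117 + 86 = 203)
Y = 179/155 (Y = -3*(-2/(-30) - 14/31) = -3*(-2*(-1/30) - 14*1/31) = -3*(1/15 - 14/31) = -3*(-179/465) = 179/155 ≈ 1.1548)
G*Y = 203*(179/155) = 36337/155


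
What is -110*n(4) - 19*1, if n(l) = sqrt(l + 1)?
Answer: -19 - 110*sqrt(5) ≈ -264.97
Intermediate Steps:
n(l) = sqrt(1 + l)
-110*n(4) - 19*1 = -110*sqrt(1 + 4) - 19*1 = -110*sqrt(5) - 19 = -19 - 110*sqrt(5)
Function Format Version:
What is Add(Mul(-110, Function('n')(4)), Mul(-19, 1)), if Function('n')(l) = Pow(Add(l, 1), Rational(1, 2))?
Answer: Add(-19, Mul(-110, Pow(5, Rational(1, 2)))) ≈ -264.97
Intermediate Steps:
Function('n')(l) = Pow(Add(1, l), Rational(1, 2))
Add(Mul(-110, Function('n')(4)), Mul(-19, 1)) = Add(Mul(-110, Pow(Add(1, 4), Rational(1, 2))), Mul(-19, 1)) = Add(Mul(-110, Pow(5, Rational(1, 2))), -19) = Add(-19, Mul(-110, Pow(5, Rational(1, 2))))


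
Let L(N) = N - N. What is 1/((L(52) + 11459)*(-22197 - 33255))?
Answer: -1/635424468 ≈ -1.5738e-9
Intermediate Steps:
L(N) = 0
1/((L(52) + 11459)*(-22197 - 33255)) = 1/((0 + 11459)*(-22197 - 33255)) = 1/(11459*(-55452)) = 1/(-635424468) = -1/635424468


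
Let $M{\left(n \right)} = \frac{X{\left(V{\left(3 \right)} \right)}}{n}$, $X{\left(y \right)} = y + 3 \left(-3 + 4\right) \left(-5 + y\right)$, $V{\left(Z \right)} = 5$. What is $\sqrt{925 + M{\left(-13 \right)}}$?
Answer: $\frac{2 \sqrt{39065}}{13} \approx 30.408$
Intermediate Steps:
$X{\left(y \right)} = -15 + 4 y$ ($X{\left(y \right)} = y + 3 \cdot 1 \left(-5 + y\right) = y + 3 \left(-5 + y\right) = y + \left(-15 + 3 y\right) = -15 + 4 y$)
$M{\left(n \right)} = \frac{5}{n}$ ($M{\left(n \right)} = \frac{-15 + 4 \cdot 5}{n} = \frac{-15 + 20}{n} = \frac{5}{n}$)
$\sqrt{925 + M{\left(-13 \right)}} = \sqrt{925 + \frac{5}{-13}} = \sqrt{925 + 5 \left(- \frac{1}{13}\right)} = \sqrt{925 - \frac{5}{13}} = \sqrt{\frac{12020}{13}} = \frac{2 \sqrt{39065}}{13}$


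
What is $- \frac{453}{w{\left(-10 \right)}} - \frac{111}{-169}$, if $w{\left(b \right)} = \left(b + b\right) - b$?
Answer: $\frac{77667}{1690} \approx 45.957$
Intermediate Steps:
$w{\left(b \right)} = b$ ($w{\left(b \right)} = 2 b - b = b$)
$- \frac{453}{w{\left(-10 \right)}} - \frac{111}{-169} = - \frac{453}{-10} - \frac{111}{-169} = \left(-453\right) \left(- \frac{1}{10}\right) - - \frac{111}{169} = \frac{453}{10} + \frac{111}{169} = \frac{77667}{1690}$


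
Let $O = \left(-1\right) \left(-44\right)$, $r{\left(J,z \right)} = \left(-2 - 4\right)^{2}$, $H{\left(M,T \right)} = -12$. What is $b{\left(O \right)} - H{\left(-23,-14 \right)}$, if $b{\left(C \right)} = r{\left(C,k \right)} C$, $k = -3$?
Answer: $1596$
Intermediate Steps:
$r{\left(J,z \right)} = 36$ ($r{\left(J,z \right)} = \left(-6\right)^{2} = 36$)
$O = 44$
$b{\left(C \right)} = 36 C$
$b{\left(O \right)} - H{\left(-23,-14 \right)} = 36 \cdot 44 - -12 = 1584 + 12 = 1596$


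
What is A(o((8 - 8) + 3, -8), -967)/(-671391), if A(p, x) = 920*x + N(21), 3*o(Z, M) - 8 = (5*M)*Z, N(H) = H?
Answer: 889619/671391 ≈ 1.3250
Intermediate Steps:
o(Z, M) = 8/3 + 5*M*Z/3 (o(Z, M) = 8/3 + ((5*M)*Z)/3 = 8/3 + (5*M*Z)/3 = 8/3 + 5*M*Z/3)
A(p, x) = 21 + 920*x (A(p, x) = 920*x + 21 = 21 + 920*x)
A(o((8 - 8) + 3, -8), -967)/(-671391) = (21 + 920*(-967))/(-671391) = (21 - 889640)*(-1/671391) = -889619*(-1/671391) = 889619/671391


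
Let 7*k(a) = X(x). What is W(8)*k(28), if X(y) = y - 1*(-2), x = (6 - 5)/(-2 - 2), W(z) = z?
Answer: 2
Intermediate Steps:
x = -¼ (x = 1/(-4) = 1*(-¼) = -¼ ≈ -0.25000)
X(y) = 2 + y (X(y) = y + 2 = 2 + y)
k(a) = ¼ (k(a) = (2 - ¼)/7 = (⅐)*(7/4) = ¼)
W(8)*k(28) = 8*(¼) = 2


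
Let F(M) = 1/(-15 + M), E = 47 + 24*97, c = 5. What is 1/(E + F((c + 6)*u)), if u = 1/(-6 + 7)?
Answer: 4/9499 ≈ 0.00042110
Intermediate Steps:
u = 1 (u = 1/1 = 1)
E = 2375 (E = 47 + 2328 = 2375)
1/(E + F((c + 6)*u)) = 1/(2375 + 1/(-15 + (5 + 6)*1)) = 1/(2375 + 1/(-15 + 11*1)) = 1/(2375 + 1/(-15 + 11)) = 1/(2375 + 1/(-4)) = 1/(2375 - 1/4) = 1/(9499/4) = 4/9499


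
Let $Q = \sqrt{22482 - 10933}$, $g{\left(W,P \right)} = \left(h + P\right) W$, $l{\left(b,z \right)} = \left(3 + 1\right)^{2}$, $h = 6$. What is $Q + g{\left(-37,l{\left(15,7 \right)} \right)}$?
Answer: $-814 + \sqrt{11549} \approx -706.53$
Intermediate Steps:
$l{\left(b,z \right)} = 16$ ($l{\left(b,z \right)} = 4^{2} = 16$)
$g{\left(W,P \right)} = W \left(6 + P\right)$ ($g{\left(W,P \right)} = \left(6 + P\right) W = W \left(6 + P\right)$)
$Q = \sqrt{11549} \approx 107.47$
$Q + g{\left(-37,l{\left(15,7 \right)} \right)} = \sqrt{11549} - 37 \left(6 + 16\right) = \sqrt{11549} - 814 = -814 + \sqrt{11549}$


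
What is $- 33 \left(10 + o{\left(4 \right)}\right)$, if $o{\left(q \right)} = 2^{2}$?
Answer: $-462$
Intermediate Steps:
$o{\left(q \right)} = 4$
$- 33 \left(10 + o{\left(4 \right)}\right) = - 33 \left(10 + 4\right) = \left(-33\right) 14 = -462$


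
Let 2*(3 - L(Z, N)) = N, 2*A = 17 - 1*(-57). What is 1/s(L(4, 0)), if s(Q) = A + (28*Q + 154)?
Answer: 1/275 ≈ 0.0036364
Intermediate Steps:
A = 37 (A = (17 - 1*(-57))/2 = (17 + 57)/2 = (1/2)*74 = 37)
L(Z, N) = 3 - N/2
s(Q) = 191 + 28*Q (s(Q) = 37 + (28*Q + 154) = 37 + (154 + 28*Q) = 191 + 28*Q)
1/s(L(4, 0)) = 1/(191 + 28*(3 - 1/2*0)) = 1/(191 + 28*(3 + 0)) = 1/(191 + 28*3) = 1/(191 + 84) = 1/275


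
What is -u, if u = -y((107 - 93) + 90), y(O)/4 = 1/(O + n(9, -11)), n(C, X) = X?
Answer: 4/93 ≈ 0.043011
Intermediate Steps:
y(O) = 4/(-11 + O) (y(O) = 4/(O - 11) = 4/(-11 + O))
u = -4/93 (u = -4/(-11 + ((107 - 93) + 90)) = -4/(-11 + (14 + 90)) = -4/(-11 + 104) = -4/93 ≈ -0.043011)
-u = -1*(-4/93) = 4/93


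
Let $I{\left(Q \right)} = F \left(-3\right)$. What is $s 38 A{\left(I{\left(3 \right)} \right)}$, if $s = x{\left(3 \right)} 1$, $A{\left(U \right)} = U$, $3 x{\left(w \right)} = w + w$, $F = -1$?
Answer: $228$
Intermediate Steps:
$x{\left(w \right)} = \frac{2 w}{3}$ ($x{\left(w \right)} = \frac{w + w}{3} = \frac{2 w}{3}$)
$I{\left(Q \right)} = 3$ ($I{\left(Q \right)} = \left(-1\right) \left(-3\right) = 3$)
$s = 2$ ($s = \frac{2}{3} \cdot 3 \cdot 1 = 2 \cdot 1 = 2$)
$s 38 A{\left(I{\left(3 \right)} \right)} = 2 \cdot 38 \cdot 3 = 76 \cdot 3 = 228$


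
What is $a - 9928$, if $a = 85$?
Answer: $-9843$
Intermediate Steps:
$a - 9928 = 85 - 9928 = -9843$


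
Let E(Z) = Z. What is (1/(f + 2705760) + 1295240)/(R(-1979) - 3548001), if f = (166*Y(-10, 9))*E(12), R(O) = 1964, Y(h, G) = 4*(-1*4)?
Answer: -3463326693121/9481705781856 ≈ -0.36526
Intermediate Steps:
Y(h, G) = -16 (Y(h, G) = 4*(-4) = -16)
f = -31872 (f = (166*(-16))*12 = -2656*12 = -31872)
(1/(f + 2705760) + 1295240)/(R(-1979) - 3548001) = (1/(-31872 + 2705760) + 1295240)/(1964 - 3548001) = (1/2673888 + 1295240)/(-3546037) = (1/2673888 + 1295240)*(-1/3546037) = (3463326693121/2673888)*(-1/3546037) = -3463326693121/9481705781856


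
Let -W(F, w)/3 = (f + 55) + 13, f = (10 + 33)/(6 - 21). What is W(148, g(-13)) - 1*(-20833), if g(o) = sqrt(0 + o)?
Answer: 103188/5 ≈ 20638.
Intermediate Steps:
f = -43/15 (f = 43/(-15) = 43*(-1/15) = -43/15 ≈ -2.8667)
g(o) = sqrt(o)
W(F, w) = -977/5 (W(F, w) = -3*((-43/15 + 55) + 13) = -3*(782/15 + 13) = -3*977/15 = -977/5)
W(148, g(-13)) - 1*(-20833) = -977/5 - 1*(-20833) = -977/5 + 20833 = 103188/5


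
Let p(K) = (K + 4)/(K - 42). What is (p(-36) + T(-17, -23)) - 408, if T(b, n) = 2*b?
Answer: -17222/39 ≈ -441.59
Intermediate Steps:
p(K) = (4 + K)/(-42 + K)
(p(-36) + T(-17, -23)) - 408 = ((4 - 36)/(-42 - 36) + 2*(-17)) - 408 = (-32/(-78) - 34) - 408 = (-1/78*(-32) - 34) - 408 = (16/39 - 34) - 408 = -1310/39 - 408 = -17222/39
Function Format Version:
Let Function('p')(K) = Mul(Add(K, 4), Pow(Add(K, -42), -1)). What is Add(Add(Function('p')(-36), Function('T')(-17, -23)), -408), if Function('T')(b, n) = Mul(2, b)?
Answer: Rational(-17222, 39) ≈ -441.59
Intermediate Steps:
Function('p')(K) = Mul(Pow(Add(-42, K), -1), Add(4, K)) (Function('p')(K) = Mul(Add(4, K), Pow(Add(-42, K), -1)) = Mul(Pow(Add(-42, K), -1), Add(4, K)))
Add(Add(Function('p')(-36), Function('T')(-17, -23)), -408) = Add(Add(Mul(Pow(Add(-42, -36), -1), Add(4, -36)), Mul(2, -17)), -408) = Add(Add(Mul(Pow(-78, -1), -32), -34), -408) = Add(Add(Mul(Rational(-1, 78), -32), -34), -408) = Add(Add(Rational(16, 39), -34), -408) = Add(Rational(-1310, 39), -408) = Rational(-17222, 39)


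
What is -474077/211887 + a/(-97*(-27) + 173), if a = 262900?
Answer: 13595367329/147897126 ≈ 91.924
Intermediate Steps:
-474077/211887 + a/(-97*(-27) + 173) = -474077/211887 + 262900/(-97*(-27) + 173) = -474077*1/211887 + 262900/(2619 + 173) = -474077/211887 + 262900/2792 = -474077/211887 + 262900*(1/2792) = -474077/211887 + 65725/698 = 13595367329/147897126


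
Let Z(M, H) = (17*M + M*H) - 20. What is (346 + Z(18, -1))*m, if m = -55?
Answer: -33770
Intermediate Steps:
Z(M, H) = -20 + 17*M + H*M (Z(M, H) = (17*M + H*M) - 20 = -20 + 17*M + H*M)
(346 + Z(18, -1))*m = (346 + (-20 + 17*18 - 1*18))*(-55) = (346 + (-20 + 306 - 18))*(-55) = (346 + 268)*(-55) = 614*(-55) = -33770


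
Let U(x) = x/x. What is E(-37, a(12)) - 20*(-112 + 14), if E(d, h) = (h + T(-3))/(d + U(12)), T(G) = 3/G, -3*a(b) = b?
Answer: 70565/36 ≈ 1960.1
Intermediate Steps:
a(b) = -b/3
U(x) = 1
E(d, h) = (-1 + h)/(1 + d) (E(d, h) = (h + 3/(-3))/(d + 1) = (h + 3*(-⅓))/(1 + d) = (h - 1)/(1 + d) = (-1 + h)/(1 + d))
E(-37, a(12)) - 20*(-112 + 14) = (-1 - ⅓*12)/(1 - 37) - 20*(-112 + 14) = (-1 - 4)/(-36) - 20*(-98) = -1/36*(-5) - 1*(-1960) = 5/36 + 1960 = 70565/36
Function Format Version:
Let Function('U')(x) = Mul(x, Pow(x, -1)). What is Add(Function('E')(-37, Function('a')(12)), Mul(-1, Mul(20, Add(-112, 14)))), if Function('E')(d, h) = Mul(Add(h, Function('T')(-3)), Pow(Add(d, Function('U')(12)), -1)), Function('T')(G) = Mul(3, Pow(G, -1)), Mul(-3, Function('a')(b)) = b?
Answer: Rational(70565, 36) ≈ 1960.1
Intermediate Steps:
Function('a')(b) = Mul(Rational(-1, 3), b)
Function('U')(x) = 1
Function('E')(d, h) = Mul(Pow(Add(1, d), -1), Add(-1, h)) (Function('E')(d, h) = Mul(Add(h, Mul(3, Pow(-3, -1))), Pow(Add(d, 1), -1)) = Mul(Add(h, Mul(3, Rational(-1, 3))), Pow(Add(1, d), -1)) = Mul(Add(h, -1), Pow(Add(1, d), -1)) = Mul(Add(-1, h), Pow(Add(1, d), -1)) = Mul(Pow(Add(1, d), -1), Add(-1, h)))
Add(Function('E')(-37, Function('a')(12)), Mul(-1, Mul(20, Add(-112, 14)))) = Add(Mul(Pow(Add(1, -37), -1), Add(-1, Mul(Rational(-1, 3), 12))), Mul(-1, Mul(20, Add(-112, 14)))) = Add(Mul(Pow(-36, -1), Add(-1, -4)), Mul(-1, Mul(20, -98))) = Add(Mul(Rational(-1, 36), -5), Mul(-1, -1960)) = Add(Rational(5, 36), 1960) = Rational(70565, 36)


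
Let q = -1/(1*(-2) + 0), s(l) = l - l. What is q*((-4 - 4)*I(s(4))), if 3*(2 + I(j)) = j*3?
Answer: 8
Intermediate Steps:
s(l) = 0
I(j) = -2 + j (I(j) = -2 + (j*3)/3 = -2 + (3*j)/3 = -2 + j)
q = 1/2 (q = -1/(-2 + 0) = -1/(-2) = -1*(-1/2) = 1/2 ≈ 0.50000)
q*((-4 - 4)*I(s(4))) = ((-4 - 4)*(-2 + 0))/2 = (-8*(-2))/2 = (1/2)*16 = 8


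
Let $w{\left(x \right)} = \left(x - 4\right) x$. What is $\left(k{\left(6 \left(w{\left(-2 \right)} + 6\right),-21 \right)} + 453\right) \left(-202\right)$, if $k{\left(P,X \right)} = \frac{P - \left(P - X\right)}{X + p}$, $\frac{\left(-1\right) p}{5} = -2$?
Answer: $- \frac{1010808}{11} \approx -91892.0$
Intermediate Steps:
$w{\left(x \right)} = x \left(-4 + x\right)$ ($w{\left(x \right)} = \left(-4 + x\right) x = x \left(-4 + x\right)$)
$p = 10$ ($p = \left(-5\right) \left(-2\right) = 10$)
$k{\left(P,X \right)} = \frac{X}{10 + X}$ ($k{\left(P,X \right)} = \frac{P - \left(P - X\right)}{X + 10} = \frac{X}{10 + X}$)
$\left(k{\left(6 \left(w{\left(-2 \right)} + 6\right),-21 \right)} + 453\right) \left(-202\right) = \left(- \frac{21}{10 - 21} + 453\right) \left(-202\right) = \left(- \frac{21}{-11} + 453\right) \left(-202\right) = \left(\left(-21\right) \left(- \frac{1}{11}\right) + 453\right) \left(-202\right) = \left(\frac{21}{11} + 453\right) \left(-202\right) = \frac{5004}{11} \left(-202\right) = - \frac{1010808}{11}$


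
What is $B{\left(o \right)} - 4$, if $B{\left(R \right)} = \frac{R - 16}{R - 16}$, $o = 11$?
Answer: $-3$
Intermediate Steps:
$B{\left(R \right)} = 1$ ($B{\left(R \right)} = \frac{-16 + R}{-16 + R} = 1$)
$B{\left(o \right)} - 4 = 1 - 4 = -3$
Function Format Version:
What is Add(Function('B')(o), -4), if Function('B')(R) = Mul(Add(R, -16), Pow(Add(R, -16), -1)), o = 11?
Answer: -3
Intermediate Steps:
Function('B')(R) = 1 (Function('B')(R) = Mul(Add(-16, R), Pow(Add(-16, R), -1)) = 1)
Add(Function('B')(o), -4) = Add(1, -4) = -3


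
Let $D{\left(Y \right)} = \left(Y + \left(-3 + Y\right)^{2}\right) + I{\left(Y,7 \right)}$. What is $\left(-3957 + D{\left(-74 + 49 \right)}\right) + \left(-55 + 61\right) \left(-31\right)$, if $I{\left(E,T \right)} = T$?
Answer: $-3377$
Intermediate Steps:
$D{\left(Y \right)} = 7 + Y + \left(-3 + Y\right)^{2}$ ($D{\left(Y \right)} = \left(Y + \left(-3 + Y\right)^{2}\right) + 7 = 7 + Y + \left(-3 + Y\right)^{2}$)
$\left(-3957 + D{\left(-74 + 49 \right)}\right) + \left(-55 + 61\right) \left(-31\right) = \left(-3957 + \left(7 + \left(-74 + 49\right) + \left(-3 + \left(-74 + 49\right)\right)^{2}\right)\right) + \left(-55 + 61\right) \left(-31\right) = \left(-3957 + \left(7 - 25 + \left(-3 - 25\right)^{2}\right)\right) + 6 \left(-31\right) = \left(-3957 + \left(7 - 25 + \left(-28\right)^{2}\right)\right) - 186 = \left(-3957 + \left(7 - 25 + 784\right)\right) - 186 = \left(-3957 + 766\right) - 186 = -3191 - 186 = -3377$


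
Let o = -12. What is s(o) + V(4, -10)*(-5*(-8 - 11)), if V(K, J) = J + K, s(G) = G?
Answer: -582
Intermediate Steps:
s(o) + V(4, -10)*(-5*(-8 - 11)) = -12 + (-10 + 4)*(-5*(-8 - 11)) = -12 - (-30)*(-19) = -12 - 6*95 = -12 - 570 = -582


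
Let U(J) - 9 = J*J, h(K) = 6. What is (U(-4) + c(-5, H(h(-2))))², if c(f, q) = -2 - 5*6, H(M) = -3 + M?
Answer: 49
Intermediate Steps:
c(f, q) = -32 (c(f, q) = -2 - 30 = -32)
U(J) = 9 + J² (U(J) = 9 + J*J = 9 + J²)
(U(-4) + c(-5, H(h(-2))))² = ((9 + (-4)²) - 32)² = ((9 + 16) - 32)² = (25 - 32)² = (-7)² = 49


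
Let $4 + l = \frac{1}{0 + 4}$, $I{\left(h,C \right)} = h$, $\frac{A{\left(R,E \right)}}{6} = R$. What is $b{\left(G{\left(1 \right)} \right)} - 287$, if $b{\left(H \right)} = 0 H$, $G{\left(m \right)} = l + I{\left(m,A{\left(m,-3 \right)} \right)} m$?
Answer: $-287$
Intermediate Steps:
$A{\left(R,E \right)} = 6 R$
$l = - \frac{15}{4}$ ($l = -4 + \frac{1}{0 + 4} = -4 + \frac{1}{4} = - \frac{15}{4} \approx -3.75$)
$G{\left(m \right)} = - \frac{15}{4} + m^{2}$ ($G{\left(m \right)} = - \frac{15}{4} + m m = - \frac{15}{4} + m^{2}$)
$b{\left(H \right)} = 0$
$b{\left(G{\left(1 \right)} \right)} - 287 = 0 - 287 = -287$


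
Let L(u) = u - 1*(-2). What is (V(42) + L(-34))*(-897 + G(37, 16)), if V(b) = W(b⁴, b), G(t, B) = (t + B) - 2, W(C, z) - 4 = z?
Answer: -11844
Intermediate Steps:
L(u) = 2 + u (L(u) = u + 2 = 2 + u)
W(C, z) = 4 + z
G(t, B) = -2 + B + t (G(t, B) = (B + t) - 2 = -2 + B + t)
V(b) = 4 + b
(V(42) + L(-34))*(-897 + G(37, 16)) = ((4 + 42) + (2 - 34))*(-897 + (-2 + 16 + 37)) = (46 - 32)*(-897 + 51) = 14*(-846) = -11844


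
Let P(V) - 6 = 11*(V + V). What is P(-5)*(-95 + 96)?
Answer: -104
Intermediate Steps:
P(V) = 6 + 22*V (P(V) = 6 + 11*(V + V) = 6 + 11*(2*V) = 6 + 22*V)
P(-5)*(-95 + 96) = (6 + 22*(-5))*(-95 + 96) = (6 - 110)*1 = -104*1 = -104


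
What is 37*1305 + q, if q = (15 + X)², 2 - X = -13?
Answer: 49185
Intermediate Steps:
X = 15 (X = 2 - 1*(-13) = 2 + 13 = 15)
q = 900 (q = (15 + 15)² = 30² = 900)
37*1305 + q = 37*1305 + 900 = 48285 + 900 = 49185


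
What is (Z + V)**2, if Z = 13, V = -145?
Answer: 17424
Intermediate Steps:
(Z + V)**2 = (13 - 145)**2 = (-132)**2 = 17424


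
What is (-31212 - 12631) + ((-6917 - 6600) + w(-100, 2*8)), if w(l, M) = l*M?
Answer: -58960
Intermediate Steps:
w(l, M) = M*l
(-31212 - 12631) + ((-6917 - 6600) + w(-100, 2*8)) = (-31212 - 12631) + ((-6917 - 6600) + (2*8)*(-100)) = -43843 + (-13517 + 16*(-100)) = -43843 + (-13517 - 1600) = -43843 - 15117 = -58960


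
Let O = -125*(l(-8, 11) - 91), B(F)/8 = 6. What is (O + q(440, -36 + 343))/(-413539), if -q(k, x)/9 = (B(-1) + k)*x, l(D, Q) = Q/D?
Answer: 10694377/3308312 ≈ 3.2326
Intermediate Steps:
B(F) = 48 (B(F) = 8*6 = 48)
O = 92375/8 (O = -125*(11/(-8) - 91) = -125*(11*(-⅛) - 91) = -125*(-11/8 - 91) = -125*(-739/8) = 92375/8 ≈ 11547.)
q(k, x) = -9*x*(48 + k) (q(k, x) = -9*(48 + k)*x = -9*x*(48 + k))
(O + q(440, -36 + 343))/(-413539) = (92375/8 - 9*(-36 + 343)*(48 + 440))/(-413539) = (92375/8 - 9*307*488)*(-1/413539) = (92375/8 - 1348344)*(-1/413539) = -10694377/8*(-1/413539) = 10694377/3308312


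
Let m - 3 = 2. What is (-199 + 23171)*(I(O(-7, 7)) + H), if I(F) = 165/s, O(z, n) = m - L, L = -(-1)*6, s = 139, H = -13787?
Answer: -44019589616/139 ≈ -3.1669e+8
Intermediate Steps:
m = 5 (m = 3 + 2 = 5)
L = 6 (L = -1*(-6) = 6)
O(z, n) = -1 (O(z, n) = 5 - 1*6 = 5 - 6 = -1)
I(F) = 165/139
(-199 + 23171)*(I(O(-7, 7)) + H) = (-199 + 23171)*(165/139 - 13787) = 22972*(-1916228/139) = -44019589616/139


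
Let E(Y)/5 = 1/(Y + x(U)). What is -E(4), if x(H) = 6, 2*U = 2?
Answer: -1/2 ≈ -0.50000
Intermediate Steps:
U = 1 (U = (1/2)*2 = 1)
E(Y) = 5/(6 + Y) (E(Y) = 5/(Y + 6) = 5/(6 + Y))
-E(4) = -5/(6 + 4) = -5/10 = -1*1/2 = -1/2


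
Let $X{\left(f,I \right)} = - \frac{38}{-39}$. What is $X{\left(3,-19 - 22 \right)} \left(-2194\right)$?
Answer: $- \frac{83372}{39} \approx -2137.7$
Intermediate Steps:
$X{\left(f,I \right)} = \frac{38}{39}$ ($X{\left(f,I \right)} = \left(-38\right) \left(- \frac{1}{39}\right) = \frac{38}{39}$)
$X{\left(3,-19 - 22 \right)} \left(-2194\right) = \frac{38}{39} \left(-2194\right) = - \frac{83372}{39}$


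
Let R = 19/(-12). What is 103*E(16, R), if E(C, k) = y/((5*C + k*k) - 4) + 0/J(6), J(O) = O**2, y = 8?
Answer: 118656/11305 ≈ 10.496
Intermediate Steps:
R = -19/12 (R = 19*(-1/12) = -19/12 ≈ -1.5833)
E(C, k) = 8/(-4 + k**2 + 5*C) (E(C, k) = 8/((5*C + k*k) - 4) + 0/(6**2) = 8/((5*C + k**2) - 4) + 0/36 = 8/((k**2 + 5*C) - 4) + 0*(1/36) = 8/(-4 + k**2 + 5*C) + 0 = 8/(-4 + k**2 + 5*C))
103*E(16, R) = 103*(8/(-4 + (-19/12)**2 + 5*16)) = 103*(8/(-4 + 361/144 + 80)) = 103*(8/(11305/144)) = 103*(8*(144/11305)) = 103*(1152/11305) = 118656/11305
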